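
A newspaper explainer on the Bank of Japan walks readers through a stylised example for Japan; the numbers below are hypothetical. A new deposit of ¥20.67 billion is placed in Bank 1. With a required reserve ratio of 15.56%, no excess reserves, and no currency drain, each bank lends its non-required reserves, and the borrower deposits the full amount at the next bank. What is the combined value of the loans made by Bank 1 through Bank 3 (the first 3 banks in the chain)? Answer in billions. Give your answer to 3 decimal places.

Bank i lends (1 − rr)^i of the original deposit: Bank 1 lends 20.67·0.8444 ≈ 17.4537, Bank 2 lends 20.67·0.8444² ≈ 14.7379, and so on.
Summing a geometric series: total = 20.67·[0.8444·(1 − 0.8444^3) / (1 − 0.8444)] ≈ 44.6364 billion.

¥44.636 billion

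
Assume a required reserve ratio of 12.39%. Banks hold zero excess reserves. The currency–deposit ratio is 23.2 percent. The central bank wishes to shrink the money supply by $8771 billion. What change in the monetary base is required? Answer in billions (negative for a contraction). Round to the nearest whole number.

-2534 billion

The money multiplier is m = (1 + c) / (rr + c) = (1 + 0.232) / (0.1239 + 0.232) ≈ 3.46165.
ΔMB = ΔM / m = (−8771) / 3.46165 ≈ -2533.7628 billion.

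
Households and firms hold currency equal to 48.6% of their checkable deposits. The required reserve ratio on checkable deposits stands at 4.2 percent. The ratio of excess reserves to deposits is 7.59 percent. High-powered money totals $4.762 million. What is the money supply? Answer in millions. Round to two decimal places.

The money multiplier is m = (1 + c) / (rr + e + c) = (1 + 0.486) / (0.042 + 0.0759 + 0.486) ≈ 2.4607.
So M = m × MB = 2.4607 × 4.762 ≈ 11.7179 million.

$11.72 million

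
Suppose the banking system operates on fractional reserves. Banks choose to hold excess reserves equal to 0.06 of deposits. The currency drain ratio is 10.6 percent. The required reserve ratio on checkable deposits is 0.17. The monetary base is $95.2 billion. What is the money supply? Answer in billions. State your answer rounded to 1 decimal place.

$313.4 billion

The money multiplier is m = (1 + c) / (rr + e + c) = (1 + 0.106) / (0.17 + 0.06 + 0.106) ≈ 3.2917.
So M = m × MB = 3.2917 × 95.2 ≈ 313.3698 billion.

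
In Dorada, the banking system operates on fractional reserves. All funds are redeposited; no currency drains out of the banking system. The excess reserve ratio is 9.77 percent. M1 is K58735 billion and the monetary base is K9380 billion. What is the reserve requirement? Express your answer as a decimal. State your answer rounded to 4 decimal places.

Using m = M/MB = 58735/9380 ≈ 6.261727. Since m = (1 + c)/(c + rr + e), the denominator satisfies c + rr + e = (1 + c)/m = (1 + 0) / 6.261727 ≈ 0.159700.
With c = 0 and e = 0.0977, the reserve requirement is 0.159700 − 0 − 0.0977 = 0.062.

0.0620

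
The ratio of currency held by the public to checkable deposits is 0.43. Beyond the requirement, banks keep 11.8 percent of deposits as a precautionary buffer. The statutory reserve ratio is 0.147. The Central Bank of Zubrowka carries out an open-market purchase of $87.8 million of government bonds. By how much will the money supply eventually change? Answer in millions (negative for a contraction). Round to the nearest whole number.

$181 million

The money multiplier is m = (1 + c) / (rr + e + c) = (1 + 0.43) / (0.147 + 0.118 + 0.43) ≈ 2.0576.
The purchase adds 87.8 million of base, so ΔM = m × ΔMB = 2.0576 × (+87.8) ≈ 180.6573 million.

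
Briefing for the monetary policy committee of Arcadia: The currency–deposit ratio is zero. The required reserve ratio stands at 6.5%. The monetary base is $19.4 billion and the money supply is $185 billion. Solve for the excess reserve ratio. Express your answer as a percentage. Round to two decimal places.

Using m = M/MB = 185/19.4 ≈ 9.536082. Since m = (1 + c)/(c + rr + e), the denominator satisfies c + rr + e = (1 + c)/m = (1 + 0) / 9.536082 ≈ 0.104865.
With c = 0 and rr = 0.065, the excess reserve ratio is 0.104865 − 0 − 0.065 = 0.039865.

3.99%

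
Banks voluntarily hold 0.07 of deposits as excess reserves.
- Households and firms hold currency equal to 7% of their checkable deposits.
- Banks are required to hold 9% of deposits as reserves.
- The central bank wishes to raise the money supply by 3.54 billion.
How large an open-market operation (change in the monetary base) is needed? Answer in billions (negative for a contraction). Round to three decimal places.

0.761 billion

The money multiplier is m = (1 + c) / (rr + e + c) = (1 + 0.07) / (0.09 + 0.07 + 0.07) ≈ 4.65217.
ΔMB = ΔM / m = (+3.54) / 4.65217 ≈ 0.7609 billion.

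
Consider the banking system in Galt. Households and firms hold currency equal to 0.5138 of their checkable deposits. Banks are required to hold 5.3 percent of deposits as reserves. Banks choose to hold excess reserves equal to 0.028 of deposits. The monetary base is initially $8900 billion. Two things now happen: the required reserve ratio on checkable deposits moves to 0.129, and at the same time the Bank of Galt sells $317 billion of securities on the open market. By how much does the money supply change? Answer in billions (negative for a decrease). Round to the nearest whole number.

Before: m₁ = (1 + 0.5138) / (0.053 + 0.028 + 0.5138) ≈ 2.54506, MB₁ = 8900, so M₁ = 2.54506 × 8900 = 22651.034 billion.
After: m₂ = (1 + 0.5138) / (0.129 + 0.028 + 0.5138) ≈ 2.25671, MB₂ = 8900 − 317 = 8583, so M₂ = 2.25671 × 8583 ≈ 19369.3419 billion.
ΔM = M₂ − M₁ = 19369.3419 − 22651.034 = -3281.6921 billion.

-3282 billion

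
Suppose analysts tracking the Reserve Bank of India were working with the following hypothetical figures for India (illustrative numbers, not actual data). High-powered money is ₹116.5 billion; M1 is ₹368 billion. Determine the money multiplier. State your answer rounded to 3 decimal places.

3.159

The money multiplier is m = M / MB = 368 / 116.5 ≈ 3.15880.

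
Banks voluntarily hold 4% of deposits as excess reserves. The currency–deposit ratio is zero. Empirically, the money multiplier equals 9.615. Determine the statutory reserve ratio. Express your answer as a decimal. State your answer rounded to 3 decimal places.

0.064

Using m = 9.615. Since m = (1 + c)/(c + rr + e), the denominator satisfies c + rr + e = (1 + c)/m = (1 + 0) / 9.615 ≈ 0.104004.
With c = 0 and e = 0.04, the statutory reserve ratio is 0.104004 − 0 − 0.04 = 0.064004.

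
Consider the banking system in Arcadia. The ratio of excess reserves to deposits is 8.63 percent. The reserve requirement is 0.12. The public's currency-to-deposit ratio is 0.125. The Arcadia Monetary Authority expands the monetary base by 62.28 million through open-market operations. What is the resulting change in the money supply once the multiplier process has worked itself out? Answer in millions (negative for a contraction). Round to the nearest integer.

211 million

The money multiplier is m = (1 + c) / (rr + e + c) = (1 + 0.125) / (0.12 + 0.0863 + 0.125) ≈ 3.3957.
The purchase adds 62.28 million of base, so ΔM = m × ΔMB = 3.3957 × (+62.28) ≈ 211.4842 million.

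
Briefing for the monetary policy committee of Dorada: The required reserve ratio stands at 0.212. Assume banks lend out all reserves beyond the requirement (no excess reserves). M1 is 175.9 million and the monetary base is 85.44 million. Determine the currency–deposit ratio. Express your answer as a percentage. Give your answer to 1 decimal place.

Using m = M/MB = 175.9/85.44 ≈ 2.058755. From m = (1 + c)/(c + rr + e), rearranging gives 1 + c = m·(c + rr + e), so c·(1 − m) = m·(rr + e) − 1.
Hence c = [m·(rr + e) − 1]/(1 − m) = [2.058755 × (0.212 + 0) − 1] / (1 − 2.058755) ≈ 0.532270.

53.2%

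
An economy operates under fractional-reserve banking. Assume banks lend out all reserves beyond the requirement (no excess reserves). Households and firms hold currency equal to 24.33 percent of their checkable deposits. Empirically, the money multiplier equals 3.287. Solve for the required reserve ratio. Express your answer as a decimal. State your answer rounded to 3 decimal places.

0.135

Using m = 3.287. Since m = (1 + c)/(c + rr + e), the denominator satisfies c + rr + e = (1 + c)/m = (1 + 0.2433) / 3.287 ≈ 0.378248.
With c = 0.2433 and e = 0, the required reserve ratio is 0.378248 − 0.2433 − 0 = 0.134948.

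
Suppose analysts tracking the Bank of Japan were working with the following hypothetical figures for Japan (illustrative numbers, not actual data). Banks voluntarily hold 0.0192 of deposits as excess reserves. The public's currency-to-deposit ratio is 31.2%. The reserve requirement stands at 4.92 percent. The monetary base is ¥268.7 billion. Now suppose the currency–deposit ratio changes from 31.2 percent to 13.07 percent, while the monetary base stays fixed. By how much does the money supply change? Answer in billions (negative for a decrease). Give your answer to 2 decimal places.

¥599.22 billion

Initially m₁ = (1 + 0.312) / (0.0492 + 0.0192 + 0.312) ≈ 3.449001, so M₁ = 3.449001 × 268.7 ≈ 926.7466 billion.
After the change m₂ = (1 + 0.1307) / (0.0492 + 0.0192 + 0.1307) ≈ 5.679056, so M₂ = 5.679056 × 268.7 ≈ 1525.9623 billion.
ΔM = M₂ − M₁ = 1525.9623 − 926.7466 = 599.2157 billion.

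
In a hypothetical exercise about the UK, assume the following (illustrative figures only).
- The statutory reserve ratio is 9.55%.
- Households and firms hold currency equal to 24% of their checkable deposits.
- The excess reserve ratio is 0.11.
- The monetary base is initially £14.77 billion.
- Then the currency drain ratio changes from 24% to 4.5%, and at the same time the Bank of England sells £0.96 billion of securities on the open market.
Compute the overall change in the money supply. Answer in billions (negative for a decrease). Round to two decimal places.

Before: m₁ = (1 + 0.24) / (0.0955 + 0.11 + 0.24) ≈ 2.78339, MB₁ = 14.77, so M₁ = 2.78339 × 14.77 ≈ 41.1107 billion.
After: m₂ = (1 + 0.045) / (0.0955 + 0.11 + 0.045) ≈ 4.17166, MB₂ = 14.77 − 0.96 = 13.81, so M₂ = 4.17166 × 13.81 ≈ 57.6106 billion.
ΔM = M₂ − M₁ = 57.6106 − 41.1107 = 16.4999 billion.

£16.50 billion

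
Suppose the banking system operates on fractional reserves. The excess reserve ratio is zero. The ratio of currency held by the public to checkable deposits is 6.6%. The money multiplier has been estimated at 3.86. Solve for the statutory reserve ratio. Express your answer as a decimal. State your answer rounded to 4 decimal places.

0.2102

Using m = 3.86. Since m = (1 + c)/(c + rr + e), the denominator satisfies c + rr + e = (1 + c)/m = (1 + 0.066) / 3.86 ≈ 0.276166.
With c = 0.066 and e = 0, the statutory reserve ratio is 0.276166 − 0.066 − 0 = 0.210166.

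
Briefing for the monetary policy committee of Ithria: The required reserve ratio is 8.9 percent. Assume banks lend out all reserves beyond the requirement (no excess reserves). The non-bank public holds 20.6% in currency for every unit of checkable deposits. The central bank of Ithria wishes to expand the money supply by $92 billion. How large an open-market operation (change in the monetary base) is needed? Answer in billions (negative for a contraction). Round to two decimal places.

The money multiplier is m = (1 + c) / (rr + c) = (1 + 0.206) / (0.089 + 0.206) ≈ 4.08814.
ΔMB = ΔM / m = (+92) / 4.08814 ≈ 22.5041 billion.

$22.50 billion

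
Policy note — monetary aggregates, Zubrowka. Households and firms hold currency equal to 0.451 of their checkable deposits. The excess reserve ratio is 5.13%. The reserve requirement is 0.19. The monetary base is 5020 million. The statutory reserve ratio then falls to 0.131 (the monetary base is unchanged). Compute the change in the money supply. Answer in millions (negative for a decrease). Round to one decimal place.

980.2 million

Initially m₁ = (1 + 0.451) / (0.19 + 0.0513 + 0.451) ≈ 2.095912, so M₁ = 2.095912 × 5020 ≈ 10521.4782 million.
After the change m₂ = (1 + 0.451) / (0.131 + 0.0513 + 0.451) ≈ 2.291173, so M₂ = 2.291173 × 5020 ≈ 11501.6885 million.
ΔM = M₂ − M₁ = 11501.6885 − 10521.4782 = 980.2103 million.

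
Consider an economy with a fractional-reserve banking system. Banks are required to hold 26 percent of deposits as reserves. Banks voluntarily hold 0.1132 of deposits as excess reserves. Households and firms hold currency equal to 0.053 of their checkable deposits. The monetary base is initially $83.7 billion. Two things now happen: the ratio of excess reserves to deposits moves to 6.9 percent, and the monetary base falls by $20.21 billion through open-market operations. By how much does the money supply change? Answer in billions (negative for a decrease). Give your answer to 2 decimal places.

Before: m₁ = (1 + 0.053) / (0.26 + 0.1132 + 0.053) ≈ 2.47067, MB₁ = 83.7, so M₁ = 2.47067 × 83.7 ≈ 206.7951 billion.
After: m₂ = (1 + 0.053) / (0.26 + 0.069 + 0.053) ≈ 2.75654, MB₂ = 83.7 − 20.21 = 63.49, so M₂ = 2.75654 × 63.49 ≈ 175.0127 billion.
ΔM = M₂ − M₁ = 175.0127 − 206.7951 = -31.7824 billion.

-31.78 billion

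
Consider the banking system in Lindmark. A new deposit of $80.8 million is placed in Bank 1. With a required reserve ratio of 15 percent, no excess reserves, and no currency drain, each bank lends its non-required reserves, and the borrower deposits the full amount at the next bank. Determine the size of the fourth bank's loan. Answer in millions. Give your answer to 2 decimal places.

Each bank lends a fraction (1 − rr) = 0.8500 of the deposit it receives, so Bank 4 receives 80.8·0.8500^3 and lends 80.8·0.8500^4 ≈ 42.1781 million.

$42.18 million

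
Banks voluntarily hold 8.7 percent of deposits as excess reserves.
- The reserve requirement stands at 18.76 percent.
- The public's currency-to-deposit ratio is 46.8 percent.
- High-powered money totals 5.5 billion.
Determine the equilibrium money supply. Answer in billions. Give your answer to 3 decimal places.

The money multiplier is m = (1 + c) / (rr + e + c) = (1 + 0.468) / (0.1876 + 0.087 + 0.468) ≈ 1.97684.
So M = m × MB = 1.97684 × 5.5 ≈ 10.8726 billion.

10.873 billion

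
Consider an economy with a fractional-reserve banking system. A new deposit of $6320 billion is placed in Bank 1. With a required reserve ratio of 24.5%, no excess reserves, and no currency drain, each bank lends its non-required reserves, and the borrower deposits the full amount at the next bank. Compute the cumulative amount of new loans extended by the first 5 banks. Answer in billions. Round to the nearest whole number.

$14698 billion

Bank i lends (1 − rr)^i of the original deposit: Bank 1 lends 6320·0.7550 = 4771.6000, Bank 2 lends 6320·0.7550² = 3602.5580, and so on.
Summing a geometric series: total = 6320·[0.7550·(1 − 0.7550^5) / (1 − 0.7550)] ≈ 14698.0662 billion.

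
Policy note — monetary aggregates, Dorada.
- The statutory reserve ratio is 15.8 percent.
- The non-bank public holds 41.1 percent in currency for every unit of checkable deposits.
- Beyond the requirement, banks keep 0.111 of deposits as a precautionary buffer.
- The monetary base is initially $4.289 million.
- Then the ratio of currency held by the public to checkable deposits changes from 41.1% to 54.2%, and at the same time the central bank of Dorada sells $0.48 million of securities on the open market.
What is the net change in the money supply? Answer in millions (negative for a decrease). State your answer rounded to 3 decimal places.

-1.657 million

Before: m₁ = (1 + 0.411) / (0.158 + 0.111 + 0.411) = 2.07500, MB₁ = 4.289, so M₁ = 2.07500 × 4.289 ≈ 8.8997 million.
After: m₂ = (1 + 0.542) / (0.158 + 0.111 + 0.542) ≈ 1.90136, MB₂ = 4.289 − 0.48 = 3.809, so M₂ = 1.90136 × 3.809 ≈ 7.2423 million.
ΔM = M₂ − M₁ = 7.2423 − 8.8997 = -1.6574 million.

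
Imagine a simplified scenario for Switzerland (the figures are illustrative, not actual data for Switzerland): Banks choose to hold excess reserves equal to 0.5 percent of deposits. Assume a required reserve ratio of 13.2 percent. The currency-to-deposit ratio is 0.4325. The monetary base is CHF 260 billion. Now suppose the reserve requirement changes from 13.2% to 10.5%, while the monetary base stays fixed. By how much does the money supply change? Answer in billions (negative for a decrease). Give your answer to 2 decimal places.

CHF 32.55 billion

Initially m₁ = (1 + 0.4325) / (0.132 + 0.005 + 0.4325) ≈ 2.515364, so M₁ = 2.515364 × 260 ≈ 653.9946 billion.
After the change m₂ = (1 + 0.4325) / (0.105 + 0.005 + 0.4325) ≈ 2.640553, so M₂ = 2.640553 × 260 ≈ 686.5438 billion.
ΔM = M₂ − M₁ = 686.5438 − 653.9946 = 32.5492 billion.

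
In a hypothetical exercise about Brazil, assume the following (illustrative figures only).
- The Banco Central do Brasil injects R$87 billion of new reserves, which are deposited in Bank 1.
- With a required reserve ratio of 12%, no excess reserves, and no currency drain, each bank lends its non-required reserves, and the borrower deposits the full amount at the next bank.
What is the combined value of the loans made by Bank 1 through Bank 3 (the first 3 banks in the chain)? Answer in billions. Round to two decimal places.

R$203.22 billion

Bank i lends (1 − rr)^i of the original deposit: Bank 1 lends 87·0.8800 = 76.5600, Bank 2 lends 87·0.8800² = 67.3728, and so on.
Summing a geometric series: total = 87·[0.8800·(1 − 0.8800^3) / (1 − 0.8800)] ≈ 203.2209 billion.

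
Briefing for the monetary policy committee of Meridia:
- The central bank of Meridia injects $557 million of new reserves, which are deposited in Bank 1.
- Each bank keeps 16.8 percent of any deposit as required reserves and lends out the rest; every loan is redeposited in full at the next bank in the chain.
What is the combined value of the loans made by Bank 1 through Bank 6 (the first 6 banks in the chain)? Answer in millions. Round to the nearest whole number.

$1844 million

Bank i lends (1 − rr)^i of the original deposit: Bank 1 lends 557·0.8320 = 463.4240, Bank 2 lends 557·0.8320² ≈ 385.5688, and so on.
Summing a geometric series: total = 557·[0.8320·(1 − 0.8320^6) / (1 − 0.8320)] ≈ 1843.5013 million.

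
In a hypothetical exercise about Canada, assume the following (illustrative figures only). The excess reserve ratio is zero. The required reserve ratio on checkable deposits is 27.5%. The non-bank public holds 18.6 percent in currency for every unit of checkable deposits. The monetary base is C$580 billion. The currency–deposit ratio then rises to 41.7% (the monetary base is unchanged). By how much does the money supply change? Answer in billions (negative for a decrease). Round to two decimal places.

Initially m₁ = (1 + 0.186) / (0.275 + 0.186) ≈ 2.572668, so M₁ = 2.572668 × 580 ≈ 1492.1474 billion.
After the change m₂ = (1 + 0.417) / (0.275 + 0.417) ≈ 2.047688, so M₂ = 2.047688 × 580 ≈ 1187.659 billion.
ΔM = M₂ − M₁ = 1187.659 − 1492.1474 = -304.4884 billion.

-304.49 billion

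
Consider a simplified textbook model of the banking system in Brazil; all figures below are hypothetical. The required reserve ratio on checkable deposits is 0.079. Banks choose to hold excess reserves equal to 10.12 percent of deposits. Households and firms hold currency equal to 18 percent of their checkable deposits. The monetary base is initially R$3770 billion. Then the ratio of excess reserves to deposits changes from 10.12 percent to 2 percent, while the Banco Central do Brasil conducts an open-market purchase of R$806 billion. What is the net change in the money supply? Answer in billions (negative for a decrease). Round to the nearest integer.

Before: m₁ = (1 + 0.18) / (0.079 + 0.1012 + 0.18) ≈ 3.27596, MB₁ = 3770, so M₁ = 3.27596 × 3770 = 12350.3692 billion.
After: m₂ = (1 + 0.18) / (0.079 + 0.02 + 0.18) ≈ 4.22939, MB₂ = 3770 + 806 = 4576, so M₂ = 4.22939 × 4576 ≈ 19353.6886 billion.
ΔM = M₂ − M₁ = 19353.6886 − 12350.3692 = 7003.3194 billion.

R$7003 billion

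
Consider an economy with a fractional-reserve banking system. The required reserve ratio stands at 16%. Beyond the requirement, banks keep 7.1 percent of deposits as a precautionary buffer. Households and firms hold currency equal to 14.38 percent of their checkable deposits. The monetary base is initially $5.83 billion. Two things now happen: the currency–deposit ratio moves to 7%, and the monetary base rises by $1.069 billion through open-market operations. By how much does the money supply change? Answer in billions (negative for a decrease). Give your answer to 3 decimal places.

Before: m₁ = (1 + 0.1438) / (0.16 + 0.071 + 0.1438) ≈ 3.05176, MB₁ = 5.83, so M₁ = 3.05176 × 5.83 ≈ 17.7918 billion.
After: m₂ = (1 + 0.07) / (0.16 + 0.071 + 0.07) ≈ 3.55482, MB₂ = 5.83 + 1.069 = 6.899, so M₂ = 3.55482 × 6.899 ≈ 24.5247 billion.
ΔM = M₂ − M₁ = 24.5247 − 17.7918 = 6.7329 billion.

$6.733 billion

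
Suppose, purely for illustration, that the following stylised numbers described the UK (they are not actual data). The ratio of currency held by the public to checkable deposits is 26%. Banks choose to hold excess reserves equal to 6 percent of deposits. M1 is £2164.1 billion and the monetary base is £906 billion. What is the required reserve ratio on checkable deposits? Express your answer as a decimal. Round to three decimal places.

Using m = M/MB = 2164.1/906 ≈ 2.388631. Since m = (1 + c)/(c + rr + e), the denominator satisfies c + rr + e = (1 + c)/m = (1 + 0.26) / 2.388631 ≈ 0.527499.
With c = 0.26 and e = 0.06, the required reserve ratio on checkable deposits is 0.527499 − 0.26 − 0.06 = 0.207499.

0.207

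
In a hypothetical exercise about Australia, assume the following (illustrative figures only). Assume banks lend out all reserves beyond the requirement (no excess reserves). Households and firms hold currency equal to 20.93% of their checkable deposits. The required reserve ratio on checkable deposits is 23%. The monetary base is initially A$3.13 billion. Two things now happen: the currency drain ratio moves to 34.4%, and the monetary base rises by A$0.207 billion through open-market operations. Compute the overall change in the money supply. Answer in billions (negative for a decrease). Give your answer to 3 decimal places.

-0.803 billion

Before: m₁ = (1 + 0.2093) / (0.23 + 0.2093) ≈ 2.75279, MB₁ = 3.13, so M₁ = 2.75279 × 3.13 ≈ 8.6162 billion.
After: m₂ = (1 + 0.344) / (0.23 + 0.344) ≈ 2.34146, MB₂ = 3.13 + 0.207 = 3.337, so M₂ = 2.34146 × 3.337 ≈ 7.8135 billion.
ΔM = M₂ − M₁ = 7.8135 − 8.6162 = -0.8027 billion.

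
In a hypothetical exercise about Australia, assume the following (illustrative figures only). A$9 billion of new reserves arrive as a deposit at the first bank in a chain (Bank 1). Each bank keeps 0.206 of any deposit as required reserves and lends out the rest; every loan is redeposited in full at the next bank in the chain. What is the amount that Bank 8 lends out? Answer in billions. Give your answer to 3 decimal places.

A$1.422 billion

Each bank lends a fraction (1 − rr) = 0.7940 of the deposit it receives, so Bank 8 receives 9·0.7940^7 and lends 9·0.7940^8 ≈ 1.4217 billion.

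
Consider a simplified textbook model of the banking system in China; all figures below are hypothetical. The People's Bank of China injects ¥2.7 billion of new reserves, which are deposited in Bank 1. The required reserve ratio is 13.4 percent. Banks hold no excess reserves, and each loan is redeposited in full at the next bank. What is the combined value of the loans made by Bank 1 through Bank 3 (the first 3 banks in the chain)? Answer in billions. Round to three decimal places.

¥6.117 billion

Bank i lends (1 − rr)^i of the original deposit: Bank 1 lends 2.7·0.8660 = 2.3382, Bank 2 lends 2.7·0.8660² ≈ 2.0249, and so on.
Summing a geometric series: total = 2.7·[0.8660·(1 − 0.8660^3) / (1 − 0.8660)] ≈ 6.1166 billion.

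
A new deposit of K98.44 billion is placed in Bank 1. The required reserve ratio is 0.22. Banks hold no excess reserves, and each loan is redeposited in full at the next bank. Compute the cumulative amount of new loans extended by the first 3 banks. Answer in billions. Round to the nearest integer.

Bank i lends (1 − rr)^i of the original deposit: Bank 1 lends 98.44·0.7800 = 76.7832, Bank 2 lends 98.44·0.7800² ≈ 59.8909, and so on.
Summing a geometric series: total = 98.44·[0.7800·(1 − 0.7800^3) / (1 − 0.7800)] ≈ 183.3890 billion.

K183 billion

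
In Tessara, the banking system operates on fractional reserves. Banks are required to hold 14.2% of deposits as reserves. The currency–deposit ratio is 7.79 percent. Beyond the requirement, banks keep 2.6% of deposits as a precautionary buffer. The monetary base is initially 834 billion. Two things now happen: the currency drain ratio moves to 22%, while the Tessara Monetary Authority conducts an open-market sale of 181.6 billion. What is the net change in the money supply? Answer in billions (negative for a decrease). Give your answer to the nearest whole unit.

-1604 billion

Before: m₁ = (1 + 0.0779) / (0.142 + 0.026 + 0.0779) ≈ 4.3835, MB₁ = 834, so M₁ = 4.3835 × 834 = 3655.839 billion.
After: m₂ = (1 + 0.22) / (0.142 + 0.026 + 0.22) ≈ 3.1443, MB₂ = 834 − 181.6 = 652.4, so M₂ = 3.1443 × 652.4 ≈ 2051.3413 billion.
ΔM = M₂ − M₁ = 2051.3413 − 3655.839 = -1604.4977 billion.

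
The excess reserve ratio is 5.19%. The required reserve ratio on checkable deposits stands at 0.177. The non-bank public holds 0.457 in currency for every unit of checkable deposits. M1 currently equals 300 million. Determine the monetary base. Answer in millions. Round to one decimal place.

141.2 million

The money multiplier is m = (1 + c) / (rr + e + c) = (1 + 0.457) / (0.177 + 0.0519 + 0.457) ≈ 2.12422.
MB = M / m = 300 / 2.12422 ≈ 141.2283 million.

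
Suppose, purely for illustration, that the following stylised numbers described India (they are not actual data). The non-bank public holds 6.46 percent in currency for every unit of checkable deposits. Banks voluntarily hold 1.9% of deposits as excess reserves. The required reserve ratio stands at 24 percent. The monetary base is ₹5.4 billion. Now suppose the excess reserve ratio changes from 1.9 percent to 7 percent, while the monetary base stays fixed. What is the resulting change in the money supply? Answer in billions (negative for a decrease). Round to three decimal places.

-2.419 billion

Initially m₁ = (1 + 0.0646) / (0.24 + 0.019 + 0.0646) ≈ 3.28986, so M₁ = 3.28986 × 5.4 ≈ 17.7652 billion.
After the change m₂ = (1 + 0.0646) / (0.24 + 0.07 + 0.0646) ≈ 2.84196, so M₂ = 2.84196 × 5.4 ≈ 15.3466 billion.
ΔM = M₂ − M₁ = 15.3466 − 17.7652 = -2.4186 billion.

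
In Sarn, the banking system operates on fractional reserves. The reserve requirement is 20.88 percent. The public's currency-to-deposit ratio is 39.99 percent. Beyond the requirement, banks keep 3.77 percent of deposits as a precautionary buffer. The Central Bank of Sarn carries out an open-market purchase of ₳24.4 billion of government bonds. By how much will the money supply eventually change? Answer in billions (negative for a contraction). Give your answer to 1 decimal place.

₳52.8 billion

The money multiplier is m = (1 + c) / (rr + e + c) = (1 + 0.3999) / (0.2088 + 0.0377 + 0.3999) ≈ 2.1657.
The purchase adds 24.4 billion of base, so ΔM = m × ΔMB = 2.1657 × (+24.4) ≈ 52.8431 billion.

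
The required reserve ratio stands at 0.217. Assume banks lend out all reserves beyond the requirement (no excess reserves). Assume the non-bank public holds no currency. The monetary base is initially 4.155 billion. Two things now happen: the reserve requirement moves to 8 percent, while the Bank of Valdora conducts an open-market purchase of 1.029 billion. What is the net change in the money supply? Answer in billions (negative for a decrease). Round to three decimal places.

Before: m₁ = 1 / (0.217) ≈ 4.60829, MB₁ = 4.155, so M₁ = 4.60829 × 4.155 ≈ 19.1474 billion.
After: m₂ = 1 / (0.08) = 12.5, MB₂ = 4.155 + 1.029 = 5.184, so M₂ = 12.5 × 5.184 = 64.8 billion.
ΔM = M₂ − M₁ = 64.8 − 19.1474 = 45.6526 billion.

45.653 billion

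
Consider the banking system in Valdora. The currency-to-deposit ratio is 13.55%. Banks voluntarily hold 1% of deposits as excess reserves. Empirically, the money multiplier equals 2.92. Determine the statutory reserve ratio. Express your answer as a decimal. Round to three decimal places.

0.243

Using m = 2.92. Since m = (1 + c)/(c + rr + e), the denominator satisfies c + rr + e = (1 + c)/m = (1 + 0.1355) / 2.92 ≈ 0.388870.
With c = 0.1355 and e = 0.01, the statutory reserve ratio is 0.388870 − 0.1355 − 0.01 = 0.24337.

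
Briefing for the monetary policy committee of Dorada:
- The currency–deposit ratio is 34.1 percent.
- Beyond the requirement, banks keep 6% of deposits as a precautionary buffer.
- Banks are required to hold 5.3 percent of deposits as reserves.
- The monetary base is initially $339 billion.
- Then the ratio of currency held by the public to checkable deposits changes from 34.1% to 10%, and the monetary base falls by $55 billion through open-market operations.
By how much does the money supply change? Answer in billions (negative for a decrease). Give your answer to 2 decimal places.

Before: m₁ = (1 + 0.341) / (0.053 + 0.06 + 0.341) ≈ 2.953744, MB₁ = 339, so M₁ = 2.953744 × 339 ≈ 1001.3192 billion.
After: m₂ = (1 + 0.1) / (0.053 + 0.06 + 0.1) ≈ 5.164319, MB₂ = 339 − 55 = 284, so M₂ = 5.164319 × 284 ≈ 1466.6666 billion.
ΔM = M₂ − M₁ = 1466.6666 − 1001.3192 = 465.3474 billion.

$465.35 billion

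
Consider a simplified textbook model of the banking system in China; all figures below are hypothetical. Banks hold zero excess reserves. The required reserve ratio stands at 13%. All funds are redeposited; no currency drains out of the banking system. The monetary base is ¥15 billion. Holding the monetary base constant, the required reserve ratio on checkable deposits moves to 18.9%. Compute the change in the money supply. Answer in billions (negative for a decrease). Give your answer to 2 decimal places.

Initially m₁ = 1 / (0.13) ≈ 7.69231, so M₁ = 7.69231 × 15 ≈ 115.3846 billion.
After the change m₂ = 1 / (0.189) ≈ 5.29101, so M₂ = 5.29101 × 15 ≈ 79.3651 billion.
ΔM = M₂ − M₁ = 79.3651 − 115.3846 = -36.0195 billion.

-36.02 billion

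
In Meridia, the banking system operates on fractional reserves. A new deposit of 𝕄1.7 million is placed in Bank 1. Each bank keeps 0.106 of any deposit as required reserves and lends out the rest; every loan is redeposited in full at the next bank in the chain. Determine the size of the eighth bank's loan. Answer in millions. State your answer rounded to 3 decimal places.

Each bank lends a fraction (1 − rr) = 0.8940 of the deposit it receives, so Bank 8 receives 1.7·0.8940^7 and lends 1.7·0.8940^8 ≈ 0.6937 million.

𝕄0.694 million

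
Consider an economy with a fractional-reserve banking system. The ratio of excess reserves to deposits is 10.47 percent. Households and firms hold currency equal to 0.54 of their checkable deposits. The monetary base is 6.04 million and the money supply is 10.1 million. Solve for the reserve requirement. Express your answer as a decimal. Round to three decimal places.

Using m = M/MB = 10.1/6.04 ≈ 1.672185. Since m = (1 + c)/(c + rr + e), the denominator satisfies c + rr + e = (1 + c)/m = (1 + 0.54) / 1.672185 ≈ 0.920951.
With c = 0.54 and e = 0.1047, the reserve requirement is 0.920951 − 0.54 − 0.1047 = 0.276251.

0.276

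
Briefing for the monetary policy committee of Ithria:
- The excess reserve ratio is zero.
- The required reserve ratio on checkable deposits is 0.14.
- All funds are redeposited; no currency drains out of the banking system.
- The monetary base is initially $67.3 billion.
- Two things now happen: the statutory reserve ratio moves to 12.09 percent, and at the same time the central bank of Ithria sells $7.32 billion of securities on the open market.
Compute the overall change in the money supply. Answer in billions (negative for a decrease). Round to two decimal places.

Before: m₁ = 1 / (0.14) ≈ 7.14286, MB₁ = 67.3, so M₁ = 7.14286 × 67.3 ≈ 480.7145 billion.
After: m₂ = 1 / (0.1209) ≈ 8.27130, MB₂ = 67.3 − 7.32 = 59.98, so M₂ = 8.27130 × 59.98 ≈ 496.1126 billion.
ΔM = M₂ − M₁ = 496.1126 − 480.7145 = 15.3981 billion.

$15.40 billion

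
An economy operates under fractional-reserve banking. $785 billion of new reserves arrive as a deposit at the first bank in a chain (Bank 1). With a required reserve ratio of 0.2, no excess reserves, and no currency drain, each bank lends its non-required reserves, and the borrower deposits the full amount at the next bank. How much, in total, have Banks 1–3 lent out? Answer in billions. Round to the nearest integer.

Bank i lends (1 − rr)^i of the original deposit: Bank 1 lends 785·0.8000 = 628.0000, Bank 2 lends 785·0.8000² = 502.4000, and so on.
Summing a geometric series: total = 785·[0.8000·(1 − 0.8000^3) / (1 − 0.8000)] = 1532.3200 billion.

$1532 billion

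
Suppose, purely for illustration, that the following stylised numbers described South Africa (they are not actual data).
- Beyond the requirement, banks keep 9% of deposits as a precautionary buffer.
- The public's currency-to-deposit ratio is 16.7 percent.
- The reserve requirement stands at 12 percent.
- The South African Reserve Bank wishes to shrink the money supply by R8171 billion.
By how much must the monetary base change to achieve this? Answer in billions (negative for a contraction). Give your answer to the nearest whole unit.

The money multiplier is m = (1 + c) / (rr + e + c) = (1 + 0.167) / (0.12 + 0.09 + 0.167) ≈ 3.09549.
ΔMB = ΔM / m = (−8171) / 3.09549 ≈ -2639.6467 billion.

-2640 billion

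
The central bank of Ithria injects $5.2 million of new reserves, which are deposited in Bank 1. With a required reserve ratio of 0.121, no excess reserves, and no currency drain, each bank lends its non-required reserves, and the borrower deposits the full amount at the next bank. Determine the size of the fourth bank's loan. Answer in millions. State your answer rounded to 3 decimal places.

$3.104 million

Each bank lends a fraction (1 − rr) = 0.8790 of the deposit it receives, so Bank 4 receives 5.2·0.8790^3 and lends 5.2·0.8790^4 ≈ 3.1043 million.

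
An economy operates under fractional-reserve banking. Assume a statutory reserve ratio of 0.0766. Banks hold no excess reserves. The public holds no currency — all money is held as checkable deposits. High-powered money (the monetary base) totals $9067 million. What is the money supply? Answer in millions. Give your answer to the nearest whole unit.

$118368 million

With no currency drain or excess reserves, the money multiplier is m = 1/rr = 1/0.0766 ≈ 13.05483.
Money supply M = m × MB = 13.05483 × 9067 ≈ 118368.1436 million.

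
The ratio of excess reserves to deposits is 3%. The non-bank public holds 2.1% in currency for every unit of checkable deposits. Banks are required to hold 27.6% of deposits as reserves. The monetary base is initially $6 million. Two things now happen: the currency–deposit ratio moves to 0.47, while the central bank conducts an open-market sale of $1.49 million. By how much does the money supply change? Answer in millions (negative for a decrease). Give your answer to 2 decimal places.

Before: m₁ = (1 + 0.021) / (0.276 + 0.03 + 0.021) ≈ 3.1223, MB₁ = 6, so M₁ = 3.1223 × 6 = 18.7338 million.
After: m₂ = (1 + 0.47) / (0.276 + 0.03 + 0.47) ≈ 1.8943, MB₂ = 6 − 1.49 = 4.51, so M₂ = 1.8943 × 4.51 ≈ 8.5433 million.
ΔM = M₂ − M₁ = 8.5433 − 18.7338 = -10.1905 million.

-10.19 million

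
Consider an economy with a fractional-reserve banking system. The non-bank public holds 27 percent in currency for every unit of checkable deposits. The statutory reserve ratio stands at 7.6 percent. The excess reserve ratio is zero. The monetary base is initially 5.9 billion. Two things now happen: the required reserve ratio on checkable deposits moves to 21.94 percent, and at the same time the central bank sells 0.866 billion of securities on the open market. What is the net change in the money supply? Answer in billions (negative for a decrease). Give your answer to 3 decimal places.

-8.593 billion

Before: m₁ = (1 + 0.27) / (0.076 + 0.27) ≈ 3.67052, MB₁ = 5.9, so M₁ = 3.67052 × 5.9 ≈ 21.6561 billion.
After: m₂ = (1 + 0.27) / (0.2194 + 0.27) ≈ 2.59501, MB₂ = 5.9 − 0.866 = 5.034, so M₂ = 2.59501 × 5.034 ≈ 13.0633 billion.
ΔM = M₂ − M₁ = 13.0633 − 21.6561 = -8.5928 billion.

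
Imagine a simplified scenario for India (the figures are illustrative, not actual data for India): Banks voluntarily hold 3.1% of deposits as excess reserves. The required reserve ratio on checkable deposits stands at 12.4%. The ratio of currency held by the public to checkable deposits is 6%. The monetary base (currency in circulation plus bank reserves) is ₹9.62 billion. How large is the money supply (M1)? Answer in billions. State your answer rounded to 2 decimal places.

The money multiplier is m = (1 + c) / (rr + e + c) = (1 + 0.06) / (0.124 + 0.031 + 0.06) ≈ 4.9302.
So M = m × MB = 4.9302 × 9.62 ≈ 47.4285 billion.

₹47.43 billion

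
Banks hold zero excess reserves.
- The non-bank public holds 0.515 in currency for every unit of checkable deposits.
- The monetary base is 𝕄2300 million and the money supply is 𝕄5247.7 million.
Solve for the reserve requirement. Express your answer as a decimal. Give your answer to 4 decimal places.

Using m = M/MB = 5247.7/2300 ≈ 2.281609. Since m = (1 + c)/(c + rr + e), the denominator satisfies c + rr + e = (1 + c)/m = (1 + 0.515) / 2.281609 ≈ 0.664005.
With c = 0.515 and e = 0, the reserve requirement is 0.664005 − 0.515 − 0 = 0.149005.

0.1490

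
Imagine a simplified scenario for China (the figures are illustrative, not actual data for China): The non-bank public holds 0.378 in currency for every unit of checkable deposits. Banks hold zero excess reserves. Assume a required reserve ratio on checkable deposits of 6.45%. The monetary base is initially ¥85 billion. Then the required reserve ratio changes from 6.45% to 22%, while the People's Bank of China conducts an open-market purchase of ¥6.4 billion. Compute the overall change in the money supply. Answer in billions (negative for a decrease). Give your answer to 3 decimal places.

Before: m₁ = (1 + 0.378) / (0.0645 + 0.378) ≈ 3.114124, MB₁ = 85, so M₁ = 3.114124 × 85 ≈ 264.7005 billion.
After: m₂ = (1 + 0.378) / (0.22 + 0.378) ≈ 2.304348, MB₂ = 85 + 6.4 = 91.4, so M₂ = 2.304348 × 91.4 ≈ 210.6174 billion.
ΔM = M₂ − M₁ = 210.6174 − 264.7005 = -54.0831 billion.

-54.083 billion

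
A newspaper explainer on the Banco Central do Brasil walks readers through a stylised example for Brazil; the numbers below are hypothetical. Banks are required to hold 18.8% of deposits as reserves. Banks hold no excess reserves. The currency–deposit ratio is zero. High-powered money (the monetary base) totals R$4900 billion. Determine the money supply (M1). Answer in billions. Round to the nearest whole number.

With no currency drain or excess reserves, the money multiplier is m = 1/rr = 1/0.188 ≈ 5.31915.
Money supply M = m × MB = 5.31915 × 4900 = 26063.835 billion.

R$26064 billion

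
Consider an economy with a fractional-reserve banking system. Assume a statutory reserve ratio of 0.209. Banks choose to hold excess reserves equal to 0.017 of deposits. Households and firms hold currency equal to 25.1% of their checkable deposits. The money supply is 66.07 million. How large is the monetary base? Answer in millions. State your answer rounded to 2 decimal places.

The money multiplier is m = (1 + c) / (rr + e + c) = (1 + 0.251) / (0.209 + 0.017 + 0.251) ≈ 2.62264.
MB = M / m = 66.07 / 2.62264 ≈ 25.1922 million.

25.19 million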